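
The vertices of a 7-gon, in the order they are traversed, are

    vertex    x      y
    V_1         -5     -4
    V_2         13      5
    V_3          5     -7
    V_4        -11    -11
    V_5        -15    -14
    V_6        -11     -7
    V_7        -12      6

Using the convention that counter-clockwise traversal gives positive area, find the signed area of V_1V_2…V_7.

-176.5

Apply the surveyor's formula: 2A = Σ (x_i·y_{i+1} − x_{i+1}·y_i), indices taken mod 7.
Σ = (27) + (-116) + (-132) + (-11) + (-49) + (-150) + (78) = -353
Signed area = Σ/2 = -176.5 (negative ⇒ clockwise traversal).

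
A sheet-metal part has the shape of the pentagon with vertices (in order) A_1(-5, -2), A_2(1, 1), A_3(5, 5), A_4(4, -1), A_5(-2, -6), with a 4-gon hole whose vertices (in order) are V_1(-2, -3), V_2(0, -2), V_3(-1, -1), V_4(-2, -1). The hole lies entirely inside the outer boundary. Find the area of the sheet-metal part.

37.5

Outer boundary:
A_1→A_2: (-5)(1) − (1)(-2) = -3
A_2→A_3: (1)(5) − (5)(1) = 0
A_3→A_4: (5)(-1) − (4)(5) = -25
A_4→A_5: (4)(-6) − (-2)(-1) = -26
A_5→A_1: (-2)(-2) − (-5)(-6) = -26
Σ = -80
Area = |Σ|/2 = 40.
Hole:
V_1→V_2: (-2)(-2) − (0)(-3) = 4
V_2→V_3: (0)(-1) − (-1)(-2) = -2
V_3→V_4: (-1)(-1) − (-2)(-1) = -1
V_4→V_1: (-2)(-3) − (-2)(-1) = 4
Σ = 5
Area = |Σ|/2 = 2.5.
Net area = 40 − 2.5 = 37.5.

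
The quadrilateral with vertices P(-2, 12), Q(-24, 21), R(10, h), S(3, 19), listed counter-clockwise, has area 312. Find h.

-12

Write out the shoelace sum; only the two edges meeting at R involve h:
2·Area = [((-24)·h − 10·21) + (10·19 − 3·h)] + 320
       = -27·h + 300 = 624
⇒ h = -12.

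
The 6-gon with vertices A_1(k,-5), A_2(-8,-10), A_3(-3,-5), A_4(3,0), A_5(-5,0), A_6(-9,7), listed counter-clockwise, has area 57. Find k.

-7

Write out the shoelace sum; only the two edges meeting at A_1 involve k:
2·Area = [((-9)·(-5) − k·7) + (k·(-10) − (-8)·(-5))] + -10
       = -17·k + -5 = 114
⇒ k = -7.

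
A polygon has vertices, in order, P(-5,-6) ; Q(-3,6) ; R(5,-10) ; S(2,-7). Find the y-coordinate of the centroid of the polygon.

Apply the surveyor's formula. First the cross-terms c_i = x_i·y_{i+1} − x_{i+1}·y_i:
  -48, 0, -15, -47  ⇒  2A = -110, A = -55.
Then Σ (y_i + y_{i+1})·c_i = 866, so ȳ = 866 / (6·(-55)) = -433/165.

-433/165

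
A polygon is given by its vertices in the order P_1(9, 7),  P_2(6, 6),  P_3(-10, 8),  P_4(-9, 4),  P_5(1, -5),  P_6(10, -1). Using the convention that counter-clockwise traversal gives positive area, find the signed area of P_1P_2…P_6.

P_1→P_2: (9)(6) − (6)(7) = 12
P_2→P_3: (6)(8) − (-10)(6) = 108
P_3→P_4: (-10)(4) − (-9)(8) = 32
P_4→P_5: (-9)(-5) − (1)(4) = 41
P_5→P_6: (1)(-1) − (10)(-5) = 49
P_6→P_1: (10)(7) − (9)(-1) = 79
Σ = 321
Signed area = Σ/2 = 160.5 (positive ⇒ counter-clockwise traversal).

160.5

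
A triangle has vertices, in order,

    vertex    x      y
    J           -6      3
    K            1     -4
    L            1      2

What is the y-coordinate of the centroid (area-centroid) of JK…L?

1/3

Apply the shoelace formula. First the cross-terms c_i = x_i·y_{i+1} − x_{i+1}·y_i:
  21, 6, 15  ⇒  2A = 42, A = 21.
Then Σ (y_i + y_{i+1})·c_i = 42, so ȳ = 42 / (6·21) = 1/3.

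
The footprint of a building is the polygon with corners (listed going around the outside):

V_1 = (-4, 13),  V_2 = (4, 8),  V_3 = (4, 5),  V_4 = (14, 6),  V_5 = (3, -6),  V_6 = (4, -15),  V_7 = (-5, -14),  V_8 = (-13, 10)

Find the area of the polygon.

378.5

Apply Gauss's area formula: 2A = Σ (x_i·y_{i+1} − x_{i+1}·y_i), indices taken mod 8.
V_1→V_2: (-4)(8) − (4)(13) = -84
V_2→V_3: (4)(5) − (4)(8) = -12
V_3→V_4: (4)(6) − (14)(5) = -46
V_4→V_5: (14)(-6) − (3)(6) = -102
V_5→V_6: (3)(-15) − (4)(-6) = -21
V_6→V_7: (4)(-14) − (-5)(-15) = -131
V_7→V_8: (-5)(10) − (-13)(-14) = -232
V_8→V_1: (-13)(13) − (-4)(10) = -129
Σ = -757
Area = |Σ|/2 = 378.5.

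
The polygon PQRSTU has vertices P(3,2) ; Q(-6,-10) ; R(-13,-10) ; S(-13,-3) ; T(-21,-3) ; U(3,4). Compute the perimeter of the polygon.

|PQ| = √((-9)² + (-12)²) = √225 = 15
|QR| = √((-7)² + (0)²) = √49 = 7
|RS| = √((0)² + (7)²) = √49 = 7
|ST| = √((-8)² + (0)²) = √64 = 8
|TU| = √((24)² + (7)²) = √625 = 25
|UP| = √((0)² + (-2)²) = √4 = 2
Perimeter = 15 + 7 + 7 + 8 + 25 + 2 = 64.

64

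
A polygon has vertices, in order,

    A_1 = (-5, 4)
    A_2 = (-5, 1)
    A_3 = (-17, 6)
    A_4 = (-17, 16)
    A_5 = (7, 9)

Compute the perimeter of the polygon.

|A_1A_2| = √((0)² + (-3)²) = √9 = 3
|A_2A_3| = √((-12)² + (5)²) = √169 = 13
|A_3A_4| = √((0)² + (10)²) = √100 = 10
|A_4A_5| = √((24)² + (-7)²) = √625 = 25
|A_5A_1| = √((-12)² + (-5)²) = √169 = 13
Perimeter = 3 + 13 + 10 + 25 + 13 = 64.

64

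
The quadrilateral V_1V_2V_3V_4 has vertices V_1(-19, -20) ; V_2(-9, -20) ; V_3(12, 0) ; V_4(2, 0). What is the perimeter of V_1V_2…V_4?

78

|V_1V_2| = √((10)² + (0)²) = √100 = 10
|V_2V_3| = √((21)² + (20)²) = √841 = 29
|V_3V_4| = √((-10)² + (0)²) = √100 = 10
|V_4V_1| = √((-21)² + (-20)²) = √841 = 29
Perimeter = 10 + 29 + 10 + 29 = 78.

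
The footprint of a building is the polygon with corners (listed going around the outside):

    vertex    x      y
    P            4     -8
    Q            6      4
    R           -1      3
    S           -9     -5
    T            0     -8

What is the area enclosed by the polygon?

Apply the shoelace (surveyor's) formula: 2A = Σ (x_i·y_{i+1} − x_{i+1}·y_i), indices taken mod 5.
P→Q: (4)(4) − (6)(-8) = 64
Q→R: (6)(3) − (-1)(4) = 22
R→S: (-1)(-5) − (-9)(3) = 32
S→T: (-9)(-8) − (0)(-5) = 72
T→P: (0)(-8) − (4)(-8) = 32
Σ = 222
Area = |Σ|/2 = 111.

111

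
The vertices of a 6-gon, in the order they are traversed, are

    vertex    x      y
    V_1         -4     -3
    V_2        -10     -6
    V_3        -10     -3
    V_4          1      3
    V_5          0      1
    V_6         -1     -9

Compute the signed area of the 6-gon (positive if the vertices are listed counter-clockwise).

-47

Apply the surveyor's formula: 2A = Σ (x_i·y_{i+1} − x_{i+1}·y_i), indices taken mod 6.
Σ = (-6) + (-30) + (-27) + (1) + (1) + (-33) = -94
Signed area = Σ/2 = -47 (negative ⇒ clockwise traversal).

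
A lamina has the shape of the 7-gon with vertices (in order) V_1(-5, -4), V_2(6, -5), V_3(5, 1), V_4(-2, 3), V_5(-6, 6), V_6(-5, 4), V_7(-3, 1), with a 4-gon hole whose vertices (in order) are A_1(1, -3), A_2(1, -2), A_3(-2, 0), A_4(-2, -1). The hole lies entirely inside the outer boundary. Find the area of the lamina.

Outer boundary:
Σ = (49) + (31) + (17) + (6) + (6) + (7) + (17) = 133
Area = |Σ|/2 = 66.5.
Hole:
Apply Gauss's area formula: 2A = Σ (x_i·y_{i+1} − x_{i+1}·y_i), indices taken mod 4.
Cross-terms: 1, -4, 2, 7  ⇒  Σ = 6
Area = |Σ|/2 = 3.
Net area = 66.5 − 3 = 63.5.

63.5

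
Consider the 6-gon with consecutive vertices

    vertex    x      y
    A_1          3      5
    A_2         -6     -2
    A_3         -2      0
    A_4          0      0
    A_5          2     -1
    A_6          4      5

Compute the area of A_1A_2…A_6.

19.5

Apply the shoelace formula: 2A = Σ (x_i·y_{i+1} − x_{i+1}·y_i), indices taken mod 6.
A_1→A_2: (3)(-2) − (-6)(5) = 24
A_2→A_3: (-6)(0) − (-2)(-2) = -4
A_3→A_4: (-2)(0) − (0)(0) = 0
A_4→A_5: (0)(-1) − (2)(0) = 0
A_5→A_6: (2)(5) − (4)(-1) = 14
A_6→A_1: (4)(5) − (3)(5) = 5
Σ = 39
Area = |Σ|/2 = 19.5.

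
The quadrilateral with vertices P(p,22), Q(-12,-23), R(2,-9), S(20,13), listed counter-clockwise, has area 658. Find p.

-7

Write out the shoelace sum; only the two edges meeting at P involve p:
2·Area = [(20·22 − p·13) + (p·(-23) − (-12)·22)] + 360
       = -36·p + 1064 = 1316
⇒ p = -7.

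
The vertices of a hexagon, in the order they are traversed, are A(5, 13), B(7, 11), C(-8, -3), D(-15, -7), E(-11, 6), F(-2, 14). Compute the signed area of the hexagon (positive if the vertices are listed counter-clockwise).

A→B: (5)(11) − (7)(13) = -36
B→C: (7)(-3) − (-8)(11) = 67
C→D: (-8)(-7) − (-15)(-3) = 11
D→E: (-15)(6) − (-11)(-7) = -167
E→F: (-11)(14) − (-2)(6) = -142
F→A: (-2)(13) − (5)(14) = -96
Σ = -363
Signed area = Σ/2 = -181.5 (negative ⇒ clockwise traversal).

-181.5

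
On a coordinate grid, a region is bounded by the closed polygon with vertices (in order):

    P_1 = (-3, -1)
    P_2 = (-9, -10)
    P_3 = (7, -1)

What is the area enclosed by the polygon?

Cross-terms: 21, 79, -10  ⇒  Σ = 90
Area = |Σ|/2 = 45.

45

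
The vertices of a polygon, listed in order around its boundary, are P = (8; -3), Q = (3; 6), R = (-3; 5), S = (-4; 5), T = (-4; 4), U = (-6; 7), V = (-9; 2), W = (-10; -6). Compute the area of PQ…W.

149

P→Q: (8)(6) − (3)(-3) = 57
Q→R: (3)(5) − (-3)(6) = 33
R→S: (-3)(5) − (-4)(5) = 5
S→T: (-4)(4) − (-4)(5) = 4
T→U: (-4)(7) − (-6)(4) = -4
U→V: (-6)(2) − (-9)(7) = 51
V→W: (-9)(-6) − (-10)(2) = 74
W→P: (-10)(-3) − (8)(-6) = 78
Σ = 298
Area = |Σ|/2 = 149.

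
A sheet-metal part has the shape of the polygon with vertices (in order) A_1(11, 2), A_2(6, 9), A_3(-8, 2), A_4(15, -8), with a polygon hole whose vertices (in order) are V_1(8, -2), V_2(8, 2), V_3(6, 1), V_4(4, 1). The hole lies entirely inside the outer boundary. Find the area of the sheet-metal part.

154.5

Outer boundary:
Apply the surveyor's formula: 2A = Σ (x_i·y_{i+1} − x_{i+1}·y_i), indices taken mod 4.
Σ = (87) + (84) + (34) + (118) = 323
Area = |Σ|/2 = 161.5.
Hole:
V_1→V_2: (8)(2) − (8)(-2) = 32
V_2→V_3: (8)(1) − (6)(2) = -4
V_3→V_4: (6)(1) − (4)(1) = 2
V_4→V_1: (4)(-2) − (8)(1) = -16
Σ = 14
Area = |Σ|/2 = 7.
Net area = 161.5 − 7 = 154.5.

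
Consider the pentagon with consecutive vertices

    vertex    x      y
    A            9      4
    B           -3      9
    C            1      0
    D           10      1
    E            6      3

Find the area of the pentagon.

Apply the surveyor's formula: 2A = Σ (x_i·y_{i+1} − x_{i+1}·y_i), indices taken mod 5.
A→B: (9)(9) − (-3)(4) = 93
B→C: (-3)(0) − (1)(9) = -9
C→D: (1)(1) − (10)(0) = 1
D→E: (10)(3) − (6)(1) = 24
E→A: (6)(4) − (9)(3) = -3
Σ = 106
Area = |Σ|/2 = 53.

53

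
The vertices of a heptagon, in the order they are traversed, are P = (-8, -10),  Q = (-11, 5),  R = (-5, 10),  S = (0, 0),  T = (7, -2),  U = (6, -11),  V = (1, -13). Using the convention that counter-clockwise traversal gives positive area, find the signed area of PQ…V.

-240.5

Cross-terms: -150, -85, 0, 0, -65, -67, -114  ⇒  Σ = -481
Signed area = Σ/2 = -240.5 (negative ⇒ clockwise traversal).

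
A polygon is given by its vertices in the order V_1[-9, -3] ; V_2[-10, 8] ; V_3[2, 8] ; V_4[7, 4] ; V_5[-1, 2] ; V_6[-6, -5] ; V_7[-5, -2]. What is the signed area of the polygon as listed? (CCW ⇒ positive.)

Σ = (-102) + (-96) + (-48) + (18) + (17) + (-13) + (-3) = -227
Signed area = Σ/2 = -113.5 (negative ⇒ clockwise traversal).

-113.5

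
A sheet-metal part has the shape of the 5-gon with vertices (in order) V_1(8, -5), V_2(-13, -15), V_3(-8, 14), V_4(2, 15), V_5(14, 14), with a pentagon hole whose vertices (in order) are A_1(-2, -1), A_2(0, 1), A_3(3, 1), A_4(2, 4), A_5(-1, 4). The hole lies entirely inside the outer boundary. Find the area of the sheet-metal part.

486.5

Outer boundary:
Cross-terms: -185, -302, -148, -182, -182  ⇒  Σ = -999
Area = |Σ|/2 = 499.5.
Hole:
Apply the shoelace (surveyor's) formula: 2A = Σ (x_i·y_{i+1} − x_{i+1}·y_i), indices taken mod 5.
Cross-terms: -2, -3, 10, 12, 9  ⇒  Σ = 26
Area = |Σ|/2 = 13.
Net area = 499.5 − 13 = 486.5.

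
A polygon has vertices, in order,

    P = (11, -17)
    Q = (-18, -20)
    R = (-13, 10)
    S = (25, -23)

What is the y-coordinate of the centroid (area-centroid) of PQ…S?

Apply the shoelace (surveyor's) formula. First the cross-terms c_i = x_i·y_{i+1} − x_{i+1}·y_i:
  -526, -440, 49, -172  ⇒  2A = -1089, A = -544.5.
Then Σ (y_i + y_{i+1})·c_i = 30105, so ȳ = 30105 / (6·(-544.5)) = -1115/121.

-1115/121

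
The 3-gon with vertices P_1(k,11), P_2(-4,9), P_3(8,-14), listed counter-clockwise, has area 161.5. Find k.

9

Write out the shoelace sum; only the two edges meeting at P_1 involve k:
2·Area = [(8·11 − k·(-14)) + (k·9 − (-4)·11)] + -16
       = 23·k + 116 = 323
⇒ k = 9.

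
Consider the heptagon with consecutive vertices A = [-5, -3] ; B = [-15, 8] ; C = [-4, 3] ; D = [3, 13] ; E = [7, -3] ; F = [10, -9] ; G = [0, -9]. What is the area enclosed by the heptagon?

213.5

Apply the shoelace formula: 2A = Σ (x_i·y_{i+1} − x_{i+1}·y_i), indices taken mod 7.
Σ = (-85) + (-13) + (-61) + (-100) + (-33) + (-90) + (-45) = -427
Area = |Σ|/2 = 213.5.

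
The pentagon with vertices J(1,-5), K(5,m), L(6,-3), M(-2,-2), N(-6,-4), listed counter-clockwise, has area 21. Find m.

-4

The doubled signed area Σ (x_i y_{i+1} − x_{i+1} y_i) is linear in m.
With m=0 it equals 22; the coefficient of m is -5 (from the two edges through K).
So -5·m + 22 = 2·21 = 42 ⇒ m = -4.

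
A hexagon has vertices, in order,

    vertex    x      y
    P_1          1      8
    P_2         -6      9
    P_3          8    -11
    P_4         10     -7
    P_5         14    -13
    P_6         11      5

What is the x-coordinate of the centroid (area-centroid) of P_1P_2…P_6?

692/123

Apply the shoelace formula. First the cross-terms c_i = x_i·y_{i+1} − x_{i+1}·y_i:
  57, -6, 54, -32, 213, 83  ⇒  2A = 369, A = 184.5.
Then Σ (x_i + x_{i+1})·c_i = 6228, so x̄ = 6228 / (6·184.5) = 692/123.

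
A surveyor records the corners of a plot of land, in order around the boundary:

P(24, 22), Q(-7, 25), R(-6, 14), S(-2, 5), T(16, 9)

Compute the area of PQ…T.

421

Apply the shoelace (surveyor's) formula: 2A = Σ (x_i·y_{i+1} − x_{i+1}·y_i), indices taken mod 5.
Σ = (754) + (52) + (-2) + (-98) + (136) = 842
Area = |Σ|/2 = 421.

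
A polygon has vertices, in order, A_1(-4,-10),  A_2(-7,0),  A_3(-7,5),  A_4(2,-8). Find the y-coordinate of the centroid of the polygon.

Apply Gauss's area formula. First the cross-terms c_i = x_i·y_{i+1} − x_{i+1}·y_i:
  -70, -35, 46, -52  ⇒  2A = -111, A = -55.5.
Then Σ (y_i + y_{i+1})·c_i = 1323, so ȳ = 1323 / (6·(-55.5)) = -147/37.

-147/37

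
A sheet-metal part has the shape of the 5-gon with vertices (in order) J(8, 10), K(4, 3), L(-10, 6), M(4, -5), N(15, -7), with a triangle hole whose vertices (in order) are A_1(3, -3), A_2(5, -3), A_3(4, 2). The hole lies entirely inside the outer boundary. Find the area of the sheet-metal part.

153.5

Outer boundary:
Apply the shoelace (surveyor's) formula: 2A = Σ (x_i·y_{i+1} − x_{i+1}·y_i), indices taken mod 5.
Σ = (-16) + (54) + (26) + (47) + (206) = 317
Area = |Σ|/2 = 158.5.
Hole:
A_1→A_2: (3)(-3) − (5)(-3) = 6
A_2→A_3: (5)(2) − (4)(-3) = 22
A_3→A_1: (4)(-3) − (3)(2) = -18
Σ = 10
Area = |Σ|/2 = 5.
Net area = 158.5 − 5 = 153.5.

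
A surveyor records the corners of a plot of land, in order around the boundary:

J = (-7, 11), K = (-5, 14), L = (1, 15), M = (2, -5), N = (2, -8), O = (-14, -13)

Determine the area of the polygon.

278

Apply the shoelace (surveyor's) formula: 2A = Σ (x_i·y_{i+1} − x_{i+1}·y_i), indices taken mod 6.
Σ = (-43) + (-89) + (-35) + (-6) + (-138) + (-245) = -556
Area = |Σ|/2 = 278.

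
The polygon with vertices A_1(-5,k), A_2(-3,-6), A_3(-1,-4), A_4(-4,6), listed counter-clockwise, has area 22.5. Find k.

-1

Write out the shoelace sum; only the two edges meeting at A_1 involve k:
2·Area = [((-4)·k − (-5)·6) + ((-5)·(-6) − (-3)·k)] + -16
       = -1·k + 44 = 45
⇒ k = -1.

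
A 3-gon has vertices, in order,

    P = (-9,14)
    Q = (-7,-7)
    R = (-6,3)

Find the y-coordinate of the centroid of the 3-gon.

10/3

Apply the shoelace formula. First the cross-terms c_i = x_i·y_{i+1} − x_{i+1}·y_i:
  161, -63, -57  ⇒  2A = 41, A = 20.5.
Then Σ (y_i + y_{i+1})·c_i = 410, so ȳ = 410 / (6·20.5) = 10/3.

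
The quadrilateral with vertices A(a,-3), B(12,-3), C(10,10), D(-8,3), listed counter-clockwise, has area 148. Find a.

The doubled signed area Σ (x_i y_{i+1} − x_{i+1} y_i) is linear in a.
With a=0 it equals 320; the coefficient of a is -6 (from the two edges through A).
So -6·a + 320 = 2·148 = 296 ⇒ a = 4.

4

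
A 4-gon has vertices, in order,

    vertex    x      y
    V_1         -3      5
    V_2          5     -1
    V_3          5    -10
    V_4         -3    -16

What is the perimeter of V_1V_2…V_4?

|V_1V_2| = √((8)² + (-6)²) = √100 = 10
|V_2V_3| = √((0)² + (-9)²) = √81 = 9
|V_3V_4| = √((-8)² + (-6)²) = √100 = 10
|V_4V_1| = √((0)² + (21)²) = √441 = 21
Perimeter = 10 + 9 + 10 + 21 = 50.

50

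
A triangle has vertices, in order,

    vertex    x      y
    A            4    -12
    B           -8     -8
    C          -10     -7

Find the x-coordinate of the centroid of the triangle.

Apply Gauss's area formula. First the cross-terms c_i = x_i·y_{i+1} − x_{i+1}·y_i:
  -128, -24, 148  ⇒  2A = -4, A = -2.
Then Σ (x_i + x_{i+1})·c_i = 56, so x̄ = 56 / (6·(-2)) = -14/3.

-14/3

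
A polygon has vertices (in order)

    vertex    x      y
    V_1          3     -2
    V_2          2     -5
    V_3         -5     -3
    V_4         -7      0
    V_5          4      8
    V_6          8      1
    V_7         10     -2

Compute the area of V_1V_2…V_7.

109.5

V_1→V_2: (3)(-5) − (2)(-2) = -11
V_2→V_3: (2)(-3) − (-5)(-5) = -31
V_3→V_4: (-5)(0) − (-7)(-3) = -21
V_4→V_5: (-7)(8) − (4)(0) = -56
V_5→V_6: (4)(1) − (8)(8) = -60
V_6→V_7: (8)(-2) − (10)(1) = -26
V_7→V_1: (10)(-2) − (3)(-2) = -14
Σ = -219
Area = |Σ|/2 = 109.5.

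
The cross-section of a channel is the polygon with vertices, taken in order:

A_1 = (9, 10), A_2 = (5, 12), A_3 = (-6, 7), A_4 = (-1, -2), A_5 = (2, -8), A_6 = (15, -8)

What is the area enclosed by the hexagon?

261

Apply the surveyor's formula: 2A = Σ (x_i·y_{i+1} − x_{i+1}·y_i), indices taken mod 6.
Σ = (58) + (107) + (19) + (12) + (104) + (222) = 522
Area = |Σ|/2 = 261.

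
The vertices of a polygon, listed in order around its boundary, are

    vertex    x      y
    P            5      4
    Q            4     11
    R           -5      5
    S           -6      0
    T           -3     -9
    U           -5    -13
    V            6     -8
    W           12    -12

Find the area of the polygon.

Apply the shoelace (surveyor's) formula: 2A = Σ (x_i·y_{i+1} − x_{i+1}·y_i), indices taken mod 8.
P→Q: (5)(11) − (4)(4) = 39
Q→R: (4)(5) − (-5)(11) = 75
R→S: (-5)(0) − (-6)(5) = 30
S→T: (-6)(-9) − (-3)(0) = 54
T→U: (-3)(-13) − (-5)(-9) = -6
U→V: (-5)(-8) − (6)(-13) = 118
V→W: (6)(-12) − (12)(-8) = 24
W→P: (12)(4) − (5)(-12) = 108
Σ = 442
Area = |Σ|/2 = 221.

221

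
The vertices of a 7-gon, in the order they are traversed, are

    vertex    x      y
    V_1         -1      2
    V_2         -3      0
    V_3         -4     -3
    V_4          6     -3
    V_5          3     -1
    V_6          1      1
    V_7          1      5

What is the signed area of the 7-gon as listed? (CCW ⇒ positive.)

31.5

Apply the shoelace formula: 2A = Σ (x_i·y_{i+1} − x_{i+1}·y_i), indices taken mod 7.
Σ = (6) + (9) + (30) + (3) + (4) + (4) + (7) = 63
Signed area = Σ/2 = 31.5 (positive ⇒ counter-clockwise traversal).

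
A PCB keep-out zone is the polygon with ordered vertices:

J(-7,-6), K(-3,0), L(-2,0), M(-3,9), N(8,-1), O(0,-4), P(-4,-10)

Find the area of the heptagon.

Apply the shoelace formula: 2A = Σ (x_i·y_{i+1} − x_{i+1}·y_i), indices taken mod 7.
Cross-terms: -18, 0, -18, -69, -32, -16, -46  ⇒  Σ = -199
Area = |Σ|/2 = 99.5.

99.5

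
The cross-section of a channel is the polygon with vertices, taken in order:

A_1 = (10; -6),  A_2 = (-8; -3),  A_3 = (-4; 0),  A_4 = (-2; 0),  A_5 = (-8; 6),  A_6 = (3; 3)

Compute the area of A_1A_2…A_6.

Apply the shoelace (surveyor's) formula: 2A = Σ (x_i·y_{i+1} − x_{i+1}·y_i), indices taken mod 6.
Cross-terms: -78, -12, 0, -12, -42, -48  ⇒  Σ = -192
Area = |Σ|/2 = 96.

96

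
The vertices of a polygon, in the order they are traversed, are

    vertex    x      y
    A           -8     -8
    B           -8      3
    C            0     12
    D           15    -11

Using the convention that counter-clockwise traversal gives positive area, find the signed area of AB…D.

Apply the surveyor's formula: 2A = Σ (x_i·y_{i+1} − x_{i+1}·y_i), indices taken mod 4.
Σ = (-88) + (-96) + (-180) + (-208) = -572
Signed area = Σ/2 = -286 (negative ⇒ clockwise traversal).

-286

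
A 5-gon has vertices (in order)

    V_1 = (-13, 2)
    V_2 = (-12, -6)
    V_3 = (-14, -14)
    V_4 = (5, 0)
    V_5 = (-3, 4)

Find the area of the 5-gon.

Cross-terms: 102, 84, 70, 20, 46  ⇒  Σ = 322
Area = |Σ|/2 = 161.

161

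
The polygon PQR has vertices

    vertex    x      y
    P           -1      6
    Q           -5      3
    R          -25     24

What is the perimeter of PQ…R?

64

|PQ| = √((-4)² + (-3)²) = √25 = 5
|QR| = √((-20)² + (21)²) = √841 = 29
|RP| = √((24)² + (-18)²) = √900 = 30
Perimeter = 5 + 29 + 30 = 64.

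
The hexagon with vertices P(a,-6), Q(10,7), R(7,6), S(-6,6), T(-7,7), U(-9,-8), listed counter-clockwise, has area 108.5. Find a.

-7

Write out the shoelace sum; only the two edges meeting at P involve a:
2·Area = [((-9)·(-6) − a·(-8)) + (a·7 − 10·(-6))] + 208
       = 15·a + 322 = 217
⇒ a = -7.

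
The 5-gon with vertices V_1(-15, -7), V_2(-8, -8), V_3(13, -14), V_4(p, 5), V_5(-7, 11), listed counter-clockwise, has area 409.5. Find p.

Write out the shoelace sum; only the two edges meeting at V_4 involve p:
2·Area = [(13·5 − p·(-14)) + (p·11 − (-7)·5)] + 494
       = 25·p + 594 = 819
⇒ p = 9.

9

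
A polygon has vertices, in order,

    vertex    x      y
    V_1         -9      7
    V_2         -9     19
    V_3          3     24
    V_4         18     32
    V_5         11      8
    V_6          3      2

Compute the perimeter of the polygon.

90

|V_1V_2| = √((0)² + (12)²) = √144 = 12
|V_2V_3| = √((12)² + (5)²) = √169 = 13
|V_3V_4| = √((15)² + (8)²) = √289 = 17
|V_4V_5| = √((-7)² + (-24)²) = √625 = 25
|V_5V_6| = √((-8)² + (-6)²) = √100 = 10
|V_6V_1| = √((-12)² + (5)²) = √169 = 13
Perimeter = 12 + 13 + 17 + 25 + 10 + 13 = 90.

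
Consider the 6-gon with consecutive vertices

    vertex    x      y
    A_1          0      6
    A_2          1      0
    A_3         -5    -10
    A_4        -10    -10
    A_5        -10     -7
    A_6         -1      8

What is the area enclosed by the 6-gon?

94.5

Apply Gauss's area formula: 2A = Σ (x_i·y_{i+1} − x_{i+1}·y_i), indices taken mod 6.
Cross-terms: -6, -10, -50, -30, -87, -6  ⇒  Σ = -189
Area = |Σ|/2 = 94.5.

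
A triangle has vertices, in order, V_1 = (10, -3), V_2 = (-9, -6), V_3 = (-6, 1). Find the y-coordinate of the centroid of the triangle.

-8/3

Apply Gauss's area formula. First the cross-terms c_i = x_i·y_{i+1} − x_{i+1}·y_i:
  -87, -45, 8  ⇒  2A = -124, A = -62.
Then Σ (y_i + y_{i+1})·c_i = 992, so ȳ = 992 / (6·(-62)) = -8/3.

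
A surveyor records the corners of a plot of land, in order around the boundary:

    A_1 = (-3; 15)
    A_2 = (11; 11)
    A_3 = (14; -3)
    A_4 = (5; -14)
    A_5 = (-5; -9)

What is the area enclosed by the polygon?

391.5

A_1→A_2: (-3)(11) − (11)(15) = -198
A_2→A_3: (11)(-3) − (14)(11) = -187
A_3→A_4: (14)(-14) − (5)(-3) = -181
A_4→A_5: (5)(-9) − (-5)(-14) = -115
A_5→A_1: (-5)(15) − (-3)(-9) = -102
Σ = -783
Area = |Σ|/2 = 391.5.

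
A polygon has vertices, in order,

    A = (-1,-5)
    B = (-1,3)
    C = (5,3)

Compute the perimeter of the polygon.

|AB| = √((0)² + (8)²) = √64 = 8
|BC| = √((6)² + (0)²) = √36 = 6
|CA| = √((-6)² + (-8)²) = √100 = 10
Perimeter = 8 + 6 + 10 = 24.

24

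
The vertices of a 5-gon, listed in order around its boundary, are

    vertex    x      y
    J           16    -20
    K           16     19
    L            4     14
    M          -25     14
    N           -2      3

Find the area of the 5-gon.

561.5

Σ = (624) + (148) + (406) + (-47) + (-8) = 1123
Area = |Σ|/2 = 561.5.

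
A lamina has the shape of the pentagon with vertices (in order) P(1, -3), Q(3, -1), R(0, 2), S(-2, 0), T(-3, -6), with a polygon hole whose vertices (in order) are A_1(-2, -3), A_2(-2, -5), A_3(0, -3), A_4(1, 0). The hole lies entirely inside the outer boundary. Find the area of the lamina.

17.5

Outer boundary:
Apply Gauss's area formula: 2A = Σ (x_i·y_{i+1} − x_{i+1}·y_i), indices taken mod 5.
Cross-terms: 8, 6, 4, 12, 15  ⇒  Σ = 45
Area = |Σ|/2 = 22.5.
Hole:
Apply the shoelace (surveyor's) formula: 2A = Σ (x_i·y_{i+1} − x_{i+1}·y_i), indices taken mod 4.
Σ = (4) + (6) + (3) + (-3) = 10
Area = |Σ|/2 = 5.
Net area = 22.5 − 5 = 17.5.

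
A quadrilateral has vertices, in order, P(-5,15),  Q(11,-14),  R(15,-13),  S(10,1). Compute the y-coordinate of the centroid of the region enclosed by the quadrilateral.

Apply the surveyor's formula. First the cross-terms c_i = x_i·y_{i+1} − x_{i+1}·y_i:
  -95, 67, 145, 155  ⇒  2A = 272, A = 136.
Then Σ (y_i + y_{i+1})·c_i = -1164, so ȳ = -1164 / (6·136) = -97/68.

-97/68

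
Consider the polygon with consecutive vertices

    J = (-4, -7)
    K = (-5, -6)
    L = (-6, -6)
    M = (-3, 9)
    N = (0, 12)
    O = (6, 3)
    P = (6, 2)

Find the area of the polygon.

Apply the shoelace formula: 2A = Σ (x_i·y_{i+1} − x_{i+1}·y_i), indices taken mod 7.
Σ = (-11) + (-6) + (-72) + (-36) + (-72) + (-6) + (-34) = -237
Area = |Σ|/2 = 118.5.

118.5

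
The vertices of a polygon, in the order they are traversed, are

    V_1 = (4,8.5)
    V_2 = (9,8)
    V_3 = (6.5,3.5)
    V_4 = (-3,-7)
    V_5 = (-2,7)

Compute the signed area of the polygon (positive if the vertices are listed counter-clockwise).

-90

Σ = (-44.5) + (-20.5) + (-35) + (-35) + (-45) = -180
Signed area = Σ/2 = -90 (negative ⇒ clockwise traversal).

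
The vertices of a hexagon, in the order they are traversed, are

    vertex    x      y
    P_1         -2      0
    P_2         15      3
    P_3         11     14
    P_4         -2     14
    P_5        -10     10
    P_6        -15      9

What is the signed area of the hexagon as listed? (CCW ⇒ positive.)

Σ = (-6) + (177) + (182) + (120) + (60) + (18) = 551
Signed area = Σ/2 = 275.5 (positive ⇒ counter-clockwise traversal).

275.5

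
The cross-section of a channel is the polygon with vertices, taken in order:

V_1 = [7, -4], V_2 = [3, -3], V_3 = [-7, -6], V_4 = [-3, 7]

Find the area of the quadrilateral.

Apply the shoelace (surveyor's) formula: 2A = Σ (x_i·y_{i+1} − x_{i+1}·y_i), indices taken mod 4.
Cross-terms: -9, -39, -67, -37  ⇒  Σ = -152
Area = |Σ|/2 = 76.

76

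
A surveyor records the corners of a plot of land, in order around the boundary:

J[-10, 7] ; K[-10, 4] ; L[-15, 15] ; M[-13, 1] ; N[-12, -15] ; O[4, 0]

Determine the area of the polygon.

Apply the surveyor's formula: 2A = Σ (x_i·y_{i+1} − x_{i+1}·y_i), indices taken mod 6.
J→K: (-10)(4) − (-10)(7) = 30
K→L: (-10)(15) − (-15)(4) = -90
L→M: (-15)(1) − (-13)(15) = 180
M→N: (-13)(-15) − (-12)(1) = 207
N→O: (-12)(0) − (4)(-15) = 60
O→J: (4)(7) − (-10)(0) = 28
Σ = 415
Area = |Σ|/2 = 207.5.

207.5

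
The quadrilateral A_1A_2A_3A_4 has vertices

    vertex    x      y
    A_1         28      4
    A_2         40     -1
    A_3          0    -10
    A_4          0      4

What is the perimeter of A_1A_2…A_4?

|A_1A_2| = √((12)² + (-5)²) = √169 = 13
|A_2A_3| = √((-40)² + (-9)²) = √1681 = 41
|A_3A_4| = √((0)² + (14)²) = √196 = 14
|A_4A_1| = √((28)² + (0)²) = √784 = 28
Perimeter = 13 + 41 + 14 + 28 = 96.

96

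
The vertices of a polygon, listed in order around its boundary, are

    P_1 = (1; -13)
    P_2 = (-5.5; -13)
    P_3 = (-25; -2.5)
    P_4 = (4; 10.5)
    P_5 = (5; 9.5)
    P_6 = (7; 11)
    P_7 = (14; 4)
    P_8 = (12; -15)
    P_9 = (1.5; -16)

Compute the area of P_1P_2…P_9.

615.625

Apply the shoelace formula: 2A = Σ (x_i·y_{i+1} − x_{i+1}·y_i), indices taken mod 9.
Cross-terms: -84.5, -311.25, -252.5, -14.5, -11.5, -126, -258, -169.5, -3.5  ⇒  Σ = -1231.25
Area = |Σ|/2 = 615.625.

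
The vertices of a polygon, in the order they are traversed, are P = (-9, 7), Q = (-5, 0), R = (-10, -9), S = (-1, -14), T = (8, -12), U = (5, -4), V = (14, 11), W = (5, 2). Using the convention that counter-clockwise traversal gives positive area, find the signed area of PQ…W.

Apply the shoelace (surveyor's) formula: 2A = Σ (x_i·y_{i+1} − x_{i+1}·y_i), indices taken mod 8.
Cross-terms: 35, 45, 131, 124, 28, 111, -27, 53  ⇒  Σ = 500
Signed area = Σ/2 = 250 (positive ⇒ counter-clockwise traversal).

250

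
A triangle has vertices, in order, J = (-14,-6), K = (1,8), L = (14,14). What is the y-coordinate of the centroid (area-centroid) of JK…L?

16/3

Apply the shoelace (surveyor's) formula. First the cross-terms c_i = x_i·y_{i+1} − x_{i+1}·y_i:
  -106, -98, 112  ⇒  2A = -92, A = -46.
Then Σ (y_i + y_{i+1})·c_i = -1472, so ȳ = -1472 / (6·(-46)) = 16/3.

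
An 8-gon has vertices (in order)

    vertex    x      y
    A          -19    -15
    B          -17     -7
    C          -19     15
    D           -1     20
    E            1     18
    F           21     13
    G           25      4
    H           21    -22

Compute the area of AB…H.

Apply Gauss's area formula: 2A = Σ (x_i·y_{i+1} − x_{i+1}·y_i), indices taken mod 8.
Σ = (-122) + (-388) + (-365) + (-38) + (-365) + (-241) + (-634) + (-733) = -2886
Area = |Σ|/2 = 1443.

1443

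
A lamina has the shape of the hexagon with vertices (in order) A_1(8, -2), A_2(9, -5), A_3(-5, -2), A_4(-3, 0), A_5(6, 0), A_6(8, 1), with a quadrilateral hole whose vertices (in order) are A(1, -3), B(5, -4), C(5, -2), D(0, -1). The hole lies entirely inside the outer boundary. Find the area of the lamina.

36

Outer boundary:
Apply Gauss's area formula: 2A = Σ (x_i·y_{i+1} − x_{i+1}·y_i), indices taken mod 6.
Σ = (-22) + (-43) + (-6) + (0) + (6) + (-24) = -89
Area = |Σ|/2 = 44.5.
Hole:
Apply the shoelace formula: 2A = Σ (x_i·y_{i+1} − x_{i+1}·y_i), indices taken mod 4.
Σ = (11) + (10) + (-5) + (1) = 17
Area = |Σ|/2 = 8.5.
Net area = 44.5 − 8.5 = 36.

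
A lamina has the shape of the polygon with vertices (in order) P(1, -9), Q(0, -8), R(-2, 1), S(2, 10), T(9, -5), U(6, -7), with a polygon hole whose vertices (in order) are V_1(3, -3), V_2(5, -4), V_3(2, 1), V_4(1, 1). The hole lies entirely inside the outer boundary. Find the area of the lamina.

107.5

Outer boundary:
P→Q: (1)(-8) − (0)(-9) = -8
Q→R: (0)(1) − (-2)(-8) = -16
R→S: (-2)(10) − (2)(1) = -22
S→T: (2)(-5) − (9)(10) = -100
T→U: (9)(-7) − (6)(-5) = -33
U→P: (6)(-9) − (1)(-7) = -47
Σ = -226
Area = |Σ|/2 = 113.
Hole:
V_1→V_2: (3)(-4) − (5)(-3) = 3
V_2→V_3: (5)(1) − (2)(-4) = 13
V_3→V_4: (2)(1) − (1)(1) = 1
V_4→V_1: (1)(-3) − (3)(1) = -6
Σ = 11
Area = |Σ|/2 = 5.5.
Net area = 113 − 5.5 = 107.5.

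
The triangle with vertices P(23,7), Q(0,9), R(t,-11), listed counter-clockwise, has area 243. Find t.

-13

Write out the shoelace sum; only the two edges meeting at R involve t:
2·Area = [(0·(-11) − t·9) + (t·7 − 23·(-11))] + 207
       = -2·t + 460 = 486
⇒ t = -13.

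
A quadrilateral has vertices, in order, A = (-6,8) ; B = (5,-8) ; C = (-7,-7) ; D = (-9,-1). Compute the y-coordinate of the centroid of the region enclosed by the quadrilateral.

-181/93

Apply Gauss's area formula. First the cross-terms c_i = x_i·y_{i+1} − x_{i+1}·y_i:
  8, -91, -56, -78  ⇒  2A = -217, A = -108.5.
Then Σ (y_i + y_{i+1})·c_i = 1267, so ȳ = 1267 / (6·(-108.5)) = -181/93.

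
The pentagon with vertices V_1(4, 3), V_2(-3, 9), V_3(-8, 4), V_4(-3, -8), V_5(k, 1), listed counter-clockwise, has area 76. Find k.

-2

The doubled signed area Σ (x_i y_{i+1} − x_{i+1} y_i) is linear in k.
With k=0 it equals 174; the coefficient of k is 11 (from the two edges through V_5).
So 11·k + 174 = 2·76 = 152 ⇒ k = -2.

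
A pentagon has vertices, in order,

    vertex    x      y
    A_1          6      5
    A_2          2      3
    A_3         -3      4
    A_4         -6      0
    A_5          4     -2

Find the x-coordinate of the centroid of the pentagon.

127/279

Apply Gauss's area formula. First the cross-terms c_i = x_i·y_{i+1} − x_{i+1}·y_i:
  8, 17, 24, 12, 32  ⇒  2A = 93, A = 46.5.
Then Σ (x_i + x_{i+1})·c_i = 127, so x̄ = 127 / (6·46.5) = 127/279.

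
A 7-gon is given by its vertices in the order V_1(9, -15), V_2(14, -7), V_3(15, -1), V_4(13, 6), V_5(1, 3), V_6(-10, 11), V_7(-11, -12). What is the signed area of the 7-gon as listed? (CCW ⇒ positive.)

464.5

V_1→V_2: (9)(-7) − (14)(-15) = 147
V_2→V_3: (14)(-1) − (15)(-7) = 91
V_3→V_4: (15)(6) − (13)(-1) = 103
V_4→V_5: (13)(3) − (1)(6) = 33
V_5→V_6: (1)(11) − (-10)(3) = 41
V_6→V_7: (-10)(-12) − (-11)(11) = 241
V_7→V_1: (-11)(-15) − (9)(-12) = 273
Σ = 929
Signed area = Σ/2 = 464.5 (positive ⇒ counter-clockwise traversal).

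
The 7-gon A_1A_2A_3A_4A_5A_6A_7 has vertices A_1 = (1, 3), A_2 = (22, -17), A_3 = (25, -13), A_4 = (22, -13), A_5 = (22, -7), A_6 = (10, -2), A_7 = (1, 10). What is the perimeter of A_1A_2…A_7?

78

|A_1A_2| = √((21)² + (-20)²) = √841 = 29
|A_2A_3| = √((3)² + (4)²) = √25 = 5
|A_3A_4| = √((-3)² + (0)²) = √9 = 3
|A_4A_5| = √((0)² + (6)²) = √36 = 6
|A_5A_6| = √((-12)² + (5)²) = √169 = 13
|A_6A_7| = √((-9)² + (12)²) = √225 = 15
|A_7A_1| = √((0)² + (-7)²) = √49 = 7
Perimeter = 29 + 5 + 3 + 6 + 13 + 15 + 7 = 78.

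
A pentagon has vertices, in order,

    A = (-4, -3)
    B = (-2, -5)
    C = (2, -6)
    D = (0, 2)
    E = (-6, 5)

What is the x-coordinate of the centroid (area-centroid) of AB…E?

-88/45

Apply the shoelace (surveyor's) formula. First the cross-terms c_i = x_i·y_{i+1} − x_{i+1}·y_i:
  14, 22, 4, 12, 38  ⇒  2A = 90, A = 45.
Then Σ (x_i + x_{i+1})·c_i = -528, so x̄ = -528 / (6·45) = -88/45.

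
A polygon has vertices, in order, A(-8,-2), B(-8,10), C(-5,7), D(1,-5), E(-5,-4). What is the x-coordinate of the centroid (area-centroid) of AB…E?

-4.8

Apply the surveyor's formula. First the cross-terms c_i = x_i·y_{i+1} − x_{i+1}·y_i:
  -96, -6, 18, -29, -22  ⇒  2A = -135, A = -67.5.
Then Σ (x_i + x_{i+1})·c_i = 1944, so x̄ = 1944 / (6·(-67.5)) = -4.8.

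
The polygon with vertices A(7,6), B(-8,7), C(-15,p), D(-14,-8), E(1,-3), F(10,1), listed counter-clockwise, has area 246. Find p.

6

The doubled signed area Σ (x_i y_{i+1} − x_{i+1} y_i) is linear in p.
With p=0 it equals 456; the coefficient of p is 6 (from the two edges through C).
So 6·p + 456 = 2·246 = 492 ⇒ p = 6.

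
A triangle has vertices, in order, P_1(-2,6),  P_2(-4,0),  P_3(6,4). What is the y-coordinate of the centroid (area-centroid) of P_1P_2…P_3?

Apply the shoelace formula. First the cross-terms c_i = x_i·y_{i+1} − x_{i+1}·y_i:
  24, -16, 44  ⇒  2A = 52, A = 26.
Then Σ (y_i + y_{i+1})·c_i = 520, so ȳ = 520 / (6·26) = 10/3.

10/3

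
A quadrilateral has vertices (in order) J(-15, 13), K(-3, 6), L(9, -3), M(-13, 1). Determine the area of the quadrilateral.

140

Σ = (-51) + (-45) + (-30) + (-154) = -280
Area = |Σ|/2 = 140.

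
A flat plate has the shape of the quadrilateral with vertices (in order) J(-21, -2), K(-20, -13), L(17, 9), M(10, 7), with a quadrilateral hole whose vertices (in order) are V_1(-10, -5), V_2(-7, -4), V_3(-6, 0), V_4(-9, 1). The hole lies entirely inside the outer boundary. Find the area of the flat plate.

200

Outer boundary:
Apply the shoelace (surveyor's) formula: 2A = Σ (x_i·y_{i+1} − x_{i+1}·y_i), indices taken mod 4.
J→K: (-21)(-13) − (-20)(-2) = 233
K→L: (-20)(9) − (17)(-13) = 41
L→M: (17)(7) − (10)(9) = 29
M→J: (10)(-2) − (-21)(7) = 127
Σ = 430
Area = |Σ|/2 = 215.
Hole:
Apply Gauss's area formula: 2A = Σ (x_i·y_{i+1} − x_{i+1}·y_i), indices taken mod 4.
Cross-terms: 5, -24, -6, 55  ⇒  Σ = 30
Area = |Σ|/2 = 15.
Net area = 215 − 15 = 200.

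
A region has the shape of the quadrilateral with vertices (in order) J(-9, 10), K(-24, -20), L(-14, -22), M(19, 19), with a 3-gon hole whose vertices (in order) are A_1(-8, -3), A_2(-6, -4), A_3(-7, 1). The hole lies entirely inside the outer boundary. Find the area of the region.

Outer boundary:
Apply the shoelace (surveyor's) formula: 2A = Σ (x_i·y_{i+1} − x_{i+1}·y_i), indices taken mod 4.
Σ = (420) + (248) + (152) + (361) = 1181
Area = |Σ|/2 = 590.5.
Hole:
Apply the shoelace (surveyor's) formula: 2A = Σ (x_i·y_{i+1} − x_{i+1}·y_i), indices taken mod 3.
A_1→A_2: (-8)(-4) − (-6)(-3) = 14
A_2→A_3: (-6)(1) − (-7)(-4) = -34
A_3→A_1: (-7)(-3) − (-8)(1) = 29
Σ = 9
Area = |Σ|/2 = 4.5.
Net area = 590.5 − 4.5 = 586.

586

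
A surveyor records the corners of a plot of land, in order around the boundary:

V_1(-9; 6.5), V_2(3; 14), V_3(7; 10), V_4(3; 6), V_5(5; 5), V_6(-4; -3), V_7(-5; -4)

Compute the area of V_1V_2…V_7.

139.5

Apply Gauss's area formula: 2A = Σ (x_i·y_{i+1} − x_{i+1}·y_i), indices taken mod 7.
Σ = (-145.5) + (-68) + (12) + (-15) + (5) + (1) + (-68.5) = -279
Area = |Σ|/2 = 139.5.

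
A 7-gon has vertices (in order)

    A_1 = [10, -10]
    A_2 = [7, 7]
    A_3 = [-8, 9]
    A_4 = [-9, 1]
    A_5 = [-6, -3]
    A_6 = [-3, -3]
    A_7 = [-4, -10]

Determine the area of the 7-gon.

Apply the surveyor's formula: 2A = Σ (x_i·y_{i+1} − x_{i+1}·y_i), indices taken mod 7.
Σ = (140) + (119) + (73) + (33) + (9) + (18) + (140) = 532
Area = |Σ|/2 = 266.

266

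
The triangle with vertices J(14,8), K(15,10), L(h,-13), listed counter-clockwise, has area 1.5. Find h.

The doubled signed area Σ (x_i y_{i+1} − x_{i+1} y_i) is linear in h.
With h=0 it equals 7; the coefficient of h is -2 (from the two edges through L).
So -2·h + 7 = 2·1.5 = 3 ⇒ h = 2.

2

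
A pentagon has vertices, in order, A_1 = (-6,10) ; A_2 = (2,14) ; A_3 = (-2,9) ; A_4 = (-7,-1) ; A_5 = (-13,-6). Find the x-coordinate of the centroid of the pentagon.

-37/6

Apply the shoelace (surveyor's) formula. First the cross-terms c_i = x_i·y_{i+1} − x_{i+1}·y_i:
  -104, 46, 65, 29, -166  ⇒  2A = -130, A = -65.
Then Σ (x_i + x_{i+1})·c_i = 2405, so x̄ = 2405 / (6·(-65)) = -37/6.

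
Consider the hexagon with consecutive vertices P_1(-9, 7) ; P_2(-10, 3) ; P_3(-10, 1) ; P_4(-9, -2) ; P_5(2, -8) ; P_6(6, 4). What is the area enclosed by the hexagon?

151

Σ = (43) + (20) + (29) + (76) + (56) + (78) = 302
Area = |Σ|/2 = 151.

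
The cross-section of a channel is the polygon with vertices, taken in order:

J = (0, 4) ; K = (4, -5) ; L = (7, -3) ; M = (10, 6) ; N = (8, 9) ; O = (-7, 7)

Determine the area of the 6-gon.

106

Apply the surveyor's formula: 2A = Σ (x_i·y_{i+1} − x_{i+1}·y_i), indices taken mod 6.
Σ = (-16) + (23) + (72) + (42) + (119) + (-28) = 212
Area = |Σ|/2 = 106.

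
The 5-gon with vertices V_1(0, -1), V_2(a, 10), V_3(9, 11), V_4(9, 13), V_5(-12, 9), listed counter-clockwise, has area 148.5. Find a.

10

Write out the shoelace sum; only the two edges meeting at V_2 involve a:
2·Area = [(0·10 − a·(-1)) + (a·11 − 9·10)] + 267
       = 12·a + 177 = 297
⇒ a = 10.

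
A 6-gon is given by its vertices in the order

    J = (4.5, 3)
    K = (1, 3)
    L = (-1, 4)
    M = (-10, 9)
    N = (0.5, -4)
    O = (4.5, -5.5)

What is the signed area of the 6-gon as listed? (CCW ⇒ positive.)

J→K: (4.5)(3) − (1)(3) = 10.5
K→L: (1)(4) − (-1)(3) = 7
L→M: (-1)(9) − (-10)(4) = 31
M→N: (-10)(-4) − (0.5)(9) = 35.5
N→O: (0.5)(-5.5) − (4.5)(-4) = 15.25
O→J: (4.5)(3) − (4.5)(-5.5) = 38.25
Σ = 137.5
Signed area = Σ/2 = 68.75 (positive ⇒ counter-clockwise traversal).

68.75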